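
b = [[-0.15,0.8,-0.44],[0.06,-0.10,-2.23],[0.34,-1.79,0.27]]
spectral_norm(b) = 2.34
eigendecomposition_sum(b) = [[-0.05, 0.25, 0.24], [0.23, -1.07, -1.02], [0.19, -0.89, -0.85]] + [[-0.0, 0.0, -0.0], [-0.0, 0.00, -0.00], [-0.0, 0.00, -0.00]] + [[-0.09, 0.55, -0.68], [-0.16, 0.97, -1.21], [0.15, -0.9, 1.12]]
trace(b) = 0.02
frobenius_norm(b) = 3.04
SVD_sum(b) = [[-0.04, 0.27, -0.66], [-0.11, 0.75, -1.88], [0.05, -0.35, 0.87]] + [[-0.11, 0.53, 0.22],[0.17, -0.85, -0.35],[0.29, -1.44, -0.6]] + [[-0.00, -0.0, -0.00], [0.0, 0.0, 0.00], [-0.0, -0.0, -0.0]]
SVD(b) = [[-0.3, 0.3, 0.9], [-0.86, -0.49, -0.13], [0.4, -0.82, 0.41]] @ diag([2.342412729922893, 1.9360503089173078, 0.0034357002744767598]) @ [[0.06, -0.37, 0.93], [-0.18, 0.91, 0.38], [-0.98, -0.19, -0.02]]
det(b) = 0.02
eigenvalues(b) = [-1.97, -0.0, 2.0]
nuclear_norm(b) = 4.28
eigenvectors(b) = [[0.18, -0.98, -0.38], [-0.76, -0.19, -0.68], [-0.63, -0.02, 0.63]]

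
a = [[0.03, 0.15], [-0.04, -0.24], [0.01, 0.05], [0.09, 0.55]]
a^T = [[0.03, -0.04, 0.01, 0.09], [0.15, -0.24, 0.05, 0.55]]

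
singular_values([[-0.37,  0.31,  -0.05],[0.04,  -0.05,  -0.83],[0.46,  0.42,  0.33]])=[0.94, 0.57, 0.46]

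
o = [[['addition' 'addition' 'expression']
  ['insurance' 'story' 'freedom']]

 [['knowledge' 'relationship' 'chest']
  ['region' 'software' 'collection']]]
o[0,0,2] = 'expression'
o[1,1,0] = 'region'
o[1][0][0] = 'knowledge'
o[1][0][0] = 'knowledge'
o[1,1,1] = 'software'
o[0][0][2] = 'expression'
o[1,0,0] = 'knowledge'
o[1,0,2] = 'chest'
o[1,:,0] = ['knowledge', 'region']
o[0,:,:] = [['addition', 'addition', 'expression'], ['insurance', 'story', 'freedom']]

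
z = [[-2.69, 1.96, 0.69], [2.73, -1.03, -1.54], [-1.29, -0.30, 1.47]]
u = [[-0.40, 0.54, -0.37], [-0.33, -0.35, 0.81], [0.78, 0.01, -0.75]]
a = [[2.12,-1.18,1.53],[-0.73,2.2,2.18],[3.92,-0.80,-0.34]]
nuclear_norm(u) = 2.24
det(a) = -19.98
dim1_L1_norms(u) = [1.31, 1.49, 1.54]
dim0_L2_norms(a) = [4.52, 2.62, 2.68]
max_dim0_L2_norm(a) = 4.52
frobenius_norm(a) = 5.87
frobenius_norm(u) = 1.63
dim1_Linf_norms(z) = [2.69, 2.73, 1.47]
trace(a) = 3.98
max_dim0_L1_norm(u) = 1.93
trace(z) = -2.25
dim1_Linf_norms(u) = [0.54, 0.81, 0.78]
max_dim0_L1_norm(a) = 6.77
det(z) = -0.14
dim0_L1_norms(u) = [1.51, 0.9, 1.93]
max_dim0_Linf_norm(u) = 0.81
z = u @ a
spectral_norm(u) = 1.39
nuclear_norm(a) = 9.23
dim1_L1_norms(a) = [4.83, 5.11, 5.06]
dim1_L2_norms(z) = [3.4, 3.3, 1.98]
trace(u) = -1.50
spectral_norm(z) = 4.88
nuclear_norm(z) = 6.48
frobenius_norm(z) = 5.13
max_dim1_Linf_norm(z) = 2.73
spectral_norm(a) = 4.86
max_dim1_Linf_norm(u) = 0.81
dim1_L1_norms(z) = [5.34, 5.3, 3.06]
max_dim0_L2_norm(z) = 4.04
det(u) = 0.01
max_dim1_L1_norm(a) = 5.11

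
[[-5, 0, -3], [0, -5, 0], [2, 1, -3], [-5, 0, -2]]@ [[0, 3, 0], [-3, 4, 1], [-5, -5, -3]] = [[15, 0, 9], [15, -20, -5], [12, 25, 10], [10, -5, 6]]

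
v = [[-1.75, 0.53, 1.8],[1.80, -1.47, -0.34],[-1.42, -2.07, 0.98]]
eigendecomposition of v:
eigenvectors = [[(-0.39+0.36j), -0.39-0.36j, (-0.61+0j)], [(0.04+0.33j), (0.04-0.33j), 0.77+0.00j], [-0.78+0.00j, (-0.78-0j), (0.19+0j)]]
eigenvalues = [(0.37+1.53j), (0.37-1.53j), (-2.97+0j)]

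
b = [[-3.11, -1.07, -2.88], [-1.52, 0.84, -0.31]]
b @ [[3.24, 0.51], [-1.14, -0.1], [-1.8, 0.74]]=[[-3.67, -3.61], [-5.32, -1.09]]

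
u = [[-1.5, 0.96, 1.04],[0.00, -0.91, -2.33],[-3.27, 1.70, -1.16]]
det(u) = -3.31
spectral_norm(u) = 4.14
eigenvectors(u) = [[-0.18+0.33j, (-0.18-0.33j), (-0.49+0j)], [(-0.14-0.56j), (-0.14+0.56j), (-0.84+0j)], [(-0.72+0j), (-0.72-0j), (0.22+0j)]]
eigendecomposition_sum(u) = [[(-0.68+0.61j), (0.52-0.2j), (0.49+0.6j)], [(0.13-1.42j), -0.38+0.79j, (-1.21-0.16j)], [-1.67-0.59j, 0.83+0.70j, (-0.57+1.41j)]] + [[-0.68-0.61j, (0.52+0.2j), 0.49-0.60j], [0.13+1.42j, (-0.38-0.79j), -1.21+0.16j], [(-1.67+0.59j), (0.83-0.7j), (-0.57-1.41j)]] + [[(-0.15+0j), -0.08+0.00j, (0.05-0j)], [(-0.25+0j), -0.14+0.00j, (0.09-0j)], [(0.06-0j), 0.04-0.00j, -0.02+0.00j]]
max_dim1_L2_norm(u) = 3.86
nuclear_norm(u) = 7.29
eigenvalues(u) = [(-1.63+2.8j), (-1.63-2.8j), (-0.31+0j)]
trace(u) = -3.57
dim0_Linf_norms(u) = [3.27, 1.7, 2.33]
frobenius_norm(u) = 5.04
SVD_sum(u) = [[-1.39, 0.76, -0.24], [0.07, -0.04, 0.01], [-3.32, 1.80, -0.57]] + [[0.00, 0.39, 1.22], [-0.0, -0.76, -2.38], [-0.00, -0.18, -0.56]] + [[-0.11, -0.19, 0.06], [-0.07, -0.11, 0.04], [0.05, 0.08, -0.02]]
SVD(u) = [[-0.39, -0.45, 0.81], [0.02, 0.87, 0.49], [-0.92, 0.21, -0.33]] @ diag([4.139822183812885, 2.867586193852128, 0.2784272027647236]) @ [[0.87, -0.47, 0.15], [-0.00, -0.30, -0.95], [-0.50, -0.83, 0.26]]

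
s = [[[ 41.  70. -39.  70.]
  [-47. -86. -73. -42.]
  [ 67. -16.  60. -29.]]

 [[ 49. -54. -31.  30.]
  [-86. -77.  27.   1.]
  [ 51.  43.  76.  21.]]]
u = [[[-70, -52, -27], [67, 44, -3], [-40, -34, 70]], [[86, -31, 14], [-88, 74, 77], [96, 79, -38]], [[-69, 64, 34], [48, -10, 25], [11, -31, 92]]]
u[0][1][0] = 67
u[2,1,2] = 25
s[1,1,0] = -86.0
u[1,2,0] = 96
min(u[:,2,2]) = -38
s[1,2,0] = 51.0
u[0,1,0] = 67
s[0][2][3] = -29.0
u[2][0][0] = -69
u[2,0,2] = 34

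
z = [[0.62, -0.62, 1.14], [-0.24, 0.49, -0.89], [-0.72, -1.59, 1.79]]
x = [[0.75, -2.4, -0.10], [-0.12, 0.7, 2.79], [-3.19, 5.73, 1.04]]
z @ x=[[-3.10, 4.61, -0.61],[2.60, -4.18, 0.47],[-6.06, 10.87, -2.5]]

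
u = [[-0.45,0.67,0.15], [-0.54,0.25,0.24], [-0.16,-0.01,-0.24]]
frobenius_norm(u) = 1.08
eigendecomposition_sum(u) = [[-0.21+0.21j,(0.32+0.07j),0.11-0.05j], [(-0.28-0.03j),0.13+0.27j,(0.1+0.05j)], [(-0.04-0.08j),-0.05+0.08j,0.00+0.04j]] + [[-0.21-0.21j, 0.32-0.07j, 0.11+0.05j],[-0.28+0.03j, (0.13-0.27j), (0.1-0.05j)],[-0.04+0.08j, (-0.05-0.08j), 0.00-0.04j]] + [[(-0.02+0j), (0.03+0j), -0.07-0.00j], [(0.01-0j), -0.01-0.00j, (0.04+0j)], [-0.08+0.00j, 0.10+0.00j, -0.25-0.00j]]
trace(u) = -0.44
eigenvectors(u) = [[(-0.72+0j),  -0.72-0.00j,  0.28+0.00j], [-0.42-0.51j,  (-0.42+0.51j),  (-0.14+0j)], [(0.07-0.2j),  0.07+0.20j,  (0.95+0j)]]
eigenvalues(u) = [(-0.08+0.52j), (-0.08-0.52j), (-0.29+0j)]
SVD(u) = [[-0.80, 0.32, 0.5], [-0.60, -0.37, -0.71], [-0.04, -0.87, 0.49]] @ diag([1.0048923972458927, 0.28916716923903835, 0.2747246224707283]) @ [[0.69, -0.68, -0.25], [0.67, 0.46, 0.58], [0.28, 0.57, -0.77]]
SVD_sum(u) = [[-0.55, 0.55, 0.2], [-0.41, 0.41, 0.15], [-0.03, 0.03, 0.01]] + [[0.06, 0.04, 0.05], [-0.07, -0.05, -0.06], [-0.17, -0.12, -0.15]] + [[0.04, 0.08, -0.11],[-0.05, -0.11, 0.15],[0.04, 0.08, -0.1]]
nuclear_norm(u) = 1.57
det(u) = -0.08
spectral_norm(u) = 1.00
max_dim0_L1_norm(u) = 1.15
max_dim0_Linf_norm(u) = 0.67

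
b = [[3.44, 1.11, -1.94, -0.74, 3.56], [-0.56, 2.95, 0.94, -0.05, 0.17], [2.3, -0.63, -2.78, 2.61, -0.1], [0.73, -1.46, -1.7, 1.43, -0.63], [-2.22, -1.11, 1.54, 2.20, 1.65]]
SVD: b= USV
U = [[-0.72, 0.51, 0.40, 0.22, 0.13], [0.15, 0.44, 0.07, -0.84, 0.28], [-0.56, -0.48, 0.01, -0.5, -0.44], [-0.24, -0.48, -0.09, -0.02, 0.84], [0.29, -0.29, 0.91, -0.03, 0.01]]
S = [6.43, 4.89, 3.57, 2.49, 0.23]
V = [[-0.73, 0.00, 0.61, -0.1, -0.29],[0.14, 0.65, 0.23, -0.61, 0.36],[-0.20, -0.07, 0.23, 0.45, 0.84],[0.04, -0.75, 0.07, -0.61, 0.26],[-0.64, 0.12, -0.72, -0.20, 0.16]]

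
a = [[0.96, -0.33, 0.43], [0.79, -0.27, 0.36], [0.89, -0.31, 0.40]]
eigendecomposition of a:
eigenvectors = [[(-0.63+0j), (0.3-0.2j), (0.3+0.2j)],[-0.52+0.00j, (0.82+0j), 0.82-0.00j],[(-0.58+0j), -0.04+0.44j, (-0.04-0.44j)]]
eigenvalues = [(1.08+0j), 0j, -0j]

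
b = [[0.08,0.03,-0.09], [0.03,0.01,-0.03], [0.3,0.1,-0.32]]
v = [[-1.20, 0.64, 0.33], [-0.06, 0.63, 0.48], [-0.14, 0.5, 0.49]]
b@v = [[-0.09, 0.03, -0.0],  [-0.03, 0.01, 0.00],  [-0.32, 0.1, -0.01]]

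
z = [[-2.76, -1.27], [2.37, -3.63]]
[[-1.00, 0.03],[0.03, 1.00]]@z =[[2.83,1.16], [2.29,-3.67]]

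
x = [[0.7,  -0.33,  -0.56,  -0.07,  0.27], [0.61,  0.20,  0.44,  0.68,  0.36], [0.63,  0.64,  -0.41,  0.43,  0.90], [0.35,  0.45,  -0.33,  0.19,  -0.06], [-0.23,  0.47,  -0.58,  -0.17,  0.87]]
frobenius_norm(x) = 2.46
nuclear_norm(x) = 4.52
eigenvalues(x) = [(0.59+0.76j), (0.59-0.76j), (-0.47+0j), (0.03+0j), (0.8+0j)]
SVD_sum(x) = [[0.25, 0.22, -0.19, 0.14, 0.35],[0.29, 0.26, -0.22, 0.17, 0.41],[0.64, 0.57, -0.49, 0.37, 0.92],[0.22, 0.19, -0.16, 0.13, 0.31],[0.37, 0.33, -0.28, 0.22, 0.53]] + [[-0.0, 0.0, -0.0, -0.00, 0.00], [0.47, -0.08, 0.49, 0.46, -0.21], [0.04, -0.01, 0.04, 0.04, -0.02], [0.05, -0.01, 0.05, 0.04, -0.02], [-0.45, 0.08, -0.46, -0.44, 0.20]] + [[0.47, -0.47, -0.41, -0.20, -0.17],[-0.13, 0.13, 0.11, 0.06, 0.05],[-0.05, 0.06, 0.05, 0.02, 0.02],[0.04, -0.04, -0.03, -0.02, -0.01],[-0.14, 0.14, 0.12, 0.06, 0.05]] + [[-0.01,-0.08,0.04,-0.01,0.08], [-0.02,-0.11,0.06,-0.01,0.11], [0.00,0.02,-0.01,0.0,-0.02], [0.05,0.31,-0.18,0.03,-0.33], [-0.01,-0.08,0.04,-0.01,0.08]] + [[-0.00, -0.00, -0.0, 0.00, -0.0],[-0.0, -0.00, -0.0, 0.0, -0.0],[0.0, 0.00, 0.00, -0.0, 0.00],[-0.0, -0.0, -0.00, 0.00, -0.00],[-0.0, -0.0, -0.0, 0.00, -0.0]]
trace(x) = 1.55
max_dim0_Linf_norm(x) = 0.9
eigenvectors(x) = [[(0.62+0j), 0.62-0.00j, (-0.2+0j), (0.39+0j), -0.25+0.00j],[-0.00-0.57j, -0.00+0.57j, (-0.68+0j), 0.29+0.00j, 0.12+0.00j],[0.16-0.34j, 0.16+0.34j, 0.06+0.00j, 0.43+0.00j, 0.40+0.00j],[(-0.07-0.25j), (-0.07+0.25j), (0.63+0j), -0.75+0.00j, (-0.35+0j)],[(0.07+0.27j), (0.07-0.27j), 0.31+0.00j, (0.09+0j), 0.80+0.00j]]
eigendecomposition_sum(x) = [[(0.37+0.4j), (-0.01+0.31j), -0.41-0.03j, (-0.01+0.34j), 0.32+0.25j],[0.36-0.33j, (0.28+0.01j), (-0.03+0.37j), (0.31+0.01j), (0.22-0.29j)],[(0.32-0.1j), (0.17+0.09j), (-0.12+0.22j), (0.19+0.09j), (0.22-0.11j)],[0.12-0.20j, 0.13-0.03j, (0.04+0.17j), 0.14-0.04j, 0.06-0.16j],[-0.13+0.21j, (-0.14+0.03j), -0.03-0.18j, -0.15+0.03j, (-0.07+0.17j)]] + [[0.37-0.40j, -0.01-0.31j, -0.41+0.03j, -0.01-0.34j, (0.32-0.25j)], [0.36+0.33j, 0.28-0.01j, -0.03-0.37j, 0.31-0.01j, 0.22+0.29j], [(0.32+0.1j), (0.17-0.09j), -0.12-0.22j, 0.19-0.09j, 0.22+0.11j], [(0.12+0.2j), (0.13+0.03j), (0.04-0.17j), 0.14+0.04j, 0.06+0.16j], [-0.13-0.21j, -0.14-0.03j, -0.03+0.18j, (-0.15-0.03j), (-0.07-0.17j)]] + [[-0.03-0.00j, (-0.13-0j), (0.15+0j), 0.01-0.00j, (-0.06-0j)], [-0.11-0.00j, (-0.44-0j), 0.52+0.00j, (0.05-0j), -0.21-0.00j], [0.01+0.00j, (0.04+0j), -0.05-0.00j, -0.00+0.00j, 0.02+0.00j], [0.10+0.00j, 0.41+0.00j, (-0.48-0j), -0.05+0.00j, 0.19+0.00j], [(0.05+0j), (0.2+0j), -0.24-0.00j, (-0.02+0j), (0.1+0j)]] + [[(-0.01+0j), -0.02+0.00j, 0.03-0.00j, -0.01+0.00j, -0.02+0.00j],[(-0+0j), (-0.01+0j), 0.02-0.00j, (-0.01+0j), (-0.01+0j)],[(-0.01+0j), (-0.02+0j), 0.03-0.00j, (-0.02+0j), (-0.02+0j)],[0.01-0.00j, (0.03-0j), -0.05+0.00j, (0.03-0j), 0.04-0.00j],[(-0+0j), -0.00+0.00j, (0.01-0j), (-0+0j), -0.00+0.00j]] + [[0.00-0.00j, (-0.17+0j), 0.09-0.00j, -0.05+0.00j, (-0.29-0j)], [-0.00+0.00j, 0.08-0.00j, -0.04+0.00j, 0.02-0.00j, (0.14+0j)], [(-0+0j), (0.28-0j), -0.14+0.00j, 0.08-0.00j, 0.46+0.00j], [-0j, -0.24+0.00j, (0.13-0j), -0.07+0.00j, (-0.41-0j)], [(-0.01+0j), (0.55-0j), (-0.28+0j), 0.16-0.00j, 0.92+0.00j]]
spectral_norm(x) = 1.88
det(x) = -0.01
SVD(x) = [[-0.29, -0.01, -0.92, 0.22, 0.16], [-0.33, 0.72, 0.25, 0.31, 0.46], [-0.75, 0.06, 0.11, -0.05, -0.65], [-0.25, 0.07, -0.08, -0.89, 0.35], [-0.43, -0.69, 0.28, 0.23, 0.46]] @ diag([1.8766786804293292, 1.1806842703084366, 0.9005201463453084, 0.5478365291911361, 0.01001936017409538]) @ [[-0.46, -0.41, 0.35, -0.27, -0.66], [0.55, -0.09, 0.57, 0.55, -0.25], [-0.57, 0.57, 0.5, 0.25, 0.2], [-0.10, -0.63, 0.36, -0.07, 0.68], [-0.39, -0.32, -0.42, 0.75, -0.06]]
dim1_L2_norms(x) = [1.0, 1.09, 1.4, 0.69, 1.18]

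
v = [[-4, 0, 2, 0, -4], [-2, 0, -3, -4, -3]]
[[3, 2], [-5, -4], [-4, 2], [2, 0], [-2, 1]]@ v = [[-16, 0, 0, -8, -18], [28, 0, 2, 16, 32], [12, 0, -14, -8, 10], [-8, 0, 4, 0, -8], [6, 0, -7, -4, 5]]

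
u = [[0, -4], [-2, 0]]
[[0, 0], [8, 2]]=u @ [[-4, -1], [0, 0]]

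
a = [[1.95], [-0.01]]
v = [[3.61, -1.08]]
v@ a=[[7.05]]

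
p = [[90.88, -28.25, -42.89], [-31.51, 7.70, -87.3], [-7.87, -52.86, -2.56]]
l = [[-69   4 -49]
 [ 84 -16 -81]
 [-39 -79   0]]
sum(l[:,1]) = -91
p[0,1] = -28.25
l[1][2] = -81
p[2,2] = -2.56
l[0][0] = -69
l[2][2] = 0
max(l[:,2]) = 0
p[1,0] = -31.51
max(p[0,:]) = 90.88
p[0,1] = -28.25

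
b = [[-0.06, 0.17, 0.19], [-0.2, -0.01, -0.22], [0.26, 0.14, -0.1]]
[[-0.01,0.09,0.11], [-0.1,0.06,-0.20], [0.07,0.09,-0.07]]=b @ [[0.37, -0.11, 0.14], [-0.11, 0.68, -0.19], [0.14, -0.19, 0.78]]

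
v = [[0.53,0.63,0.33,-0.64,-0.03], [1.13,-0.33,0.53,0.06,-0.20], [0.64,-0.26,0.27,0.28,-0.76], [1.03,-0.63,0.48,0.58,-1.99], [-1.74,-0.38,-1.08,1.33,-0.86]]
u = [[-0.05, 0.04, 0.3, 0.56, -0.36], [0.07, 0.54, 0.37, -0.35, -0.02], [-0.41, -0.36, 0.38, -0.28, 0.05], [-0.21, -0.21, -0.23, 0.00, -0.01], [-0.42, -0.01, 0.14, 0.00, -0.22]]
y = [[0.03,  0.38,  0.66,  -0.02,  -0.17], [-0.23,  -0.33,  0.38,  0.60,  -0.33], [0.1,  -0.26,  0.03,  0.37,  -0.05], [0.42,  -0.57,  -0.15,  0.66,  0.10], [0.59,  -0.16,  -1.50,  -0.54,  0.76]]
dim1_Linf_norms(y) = [0.66, 0.6, 0.37, 0.66, 1.5]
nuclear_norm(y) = 3.81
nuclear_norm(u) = 2.71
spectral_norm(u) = 0.82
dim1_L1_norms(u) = [1.31, 1.35, 1.48, 0.66, 0.79]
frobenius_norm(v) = 4.12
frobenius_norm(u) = 1.42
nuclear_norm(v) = 6.65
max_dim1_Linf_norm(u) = 0.56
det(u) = 0.00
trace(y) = 1.15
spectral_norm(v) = 2.96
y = v @ u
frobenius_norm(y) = 2.46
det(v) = -0.00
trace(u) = 0.65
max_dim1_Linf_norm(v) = 1.99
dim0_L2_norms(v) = [2.46, 1.06, 1.36, 1.61, 2.31]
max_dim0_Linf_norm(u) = 0.56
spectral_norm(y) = 2.08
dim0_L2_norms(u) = [0.63, 0.68, 0.67, 0.72, 0.43]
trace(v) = 0.19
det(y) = -0.00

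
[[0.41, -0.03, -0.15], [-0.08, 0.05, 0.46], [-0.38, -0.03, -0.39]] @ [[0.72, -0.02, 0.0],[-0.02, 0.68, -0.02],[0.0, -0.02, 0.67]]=[[0.30, -0.03, -0.1], [-0.06, 0.03, 0.31], [-0.27, -0.00, -0.26]]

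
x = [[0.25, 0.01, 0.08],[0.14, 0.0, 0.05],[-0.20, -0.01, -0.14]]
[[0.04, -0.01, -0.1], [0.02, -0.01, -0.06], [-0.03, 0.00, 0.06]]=x @ [[0.14, -0.11, -0.50], [0.06, 0.14, 0.17], [0.02, 0.14, 0.25]]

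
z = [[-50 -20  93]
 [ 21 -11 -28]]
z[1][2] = -28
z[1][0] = 21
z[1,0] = 21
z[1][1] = -11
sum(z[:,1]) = -31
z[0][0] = -50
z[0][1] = -20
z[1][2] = -28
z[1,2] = -28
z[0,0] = -50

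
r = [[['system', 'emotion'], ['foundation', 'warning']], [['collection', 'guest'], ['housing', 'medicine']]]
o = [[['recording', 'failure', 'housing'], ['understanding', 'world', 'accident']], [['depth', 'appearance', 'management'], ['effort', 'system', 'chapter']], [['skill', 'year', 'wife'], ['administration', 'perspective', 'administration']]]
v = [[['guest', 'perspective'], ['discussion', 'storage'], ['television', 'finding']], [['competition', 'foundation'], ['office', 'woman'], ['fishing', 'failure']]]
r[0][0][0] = 'system'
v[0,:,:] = [['guest', 'perspective'], ['discussion', 'storage'], ['television', 'finding']]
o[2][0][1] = 'year'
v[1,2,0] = 'fishing'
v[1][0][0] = 'competition'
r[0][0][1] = 'emotion'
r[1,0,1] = 'guest'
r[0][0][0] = 'system'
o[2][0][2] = 'wife'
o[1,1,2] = 'chapter'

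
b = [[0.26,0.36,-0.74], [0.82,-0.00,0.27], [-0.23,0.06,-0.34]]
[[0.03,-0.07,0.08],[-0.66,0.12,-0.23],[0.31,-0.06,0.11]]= b @ [[-0.57, 0.12, -0.21], [-0.96, -0.13, -0.05], [-0.71, 0.08, -0.2]]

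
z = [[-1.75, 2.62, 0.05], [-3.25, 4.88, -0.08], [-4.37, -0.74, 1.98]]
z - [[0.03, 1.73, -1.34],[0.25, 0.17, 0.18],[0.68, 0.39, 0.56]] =[[-1.78, 0.89, 1.39], [-3.5, 4.71, -0.26], [-5.05, -1.13, 1.42]]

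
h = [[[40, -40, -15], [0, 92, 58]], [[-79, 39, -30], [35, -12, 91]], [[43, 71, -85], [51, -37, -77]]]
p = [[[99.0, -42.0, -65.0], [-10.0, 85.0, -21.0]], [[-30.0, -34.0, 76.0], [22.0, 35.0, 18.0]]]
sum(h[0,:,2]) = 43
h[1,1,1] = -12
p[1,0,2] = 76.0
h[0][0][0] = 40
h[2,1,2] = -77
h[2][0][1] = 71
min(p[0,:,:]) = -65.0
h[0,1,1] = 92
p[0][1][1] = 85.0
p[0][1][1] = 85.0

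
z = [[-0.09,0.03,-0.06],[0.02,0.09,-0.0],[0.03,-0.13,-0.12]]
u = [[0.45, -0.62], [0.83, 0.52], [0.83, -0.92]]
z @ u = [[-0.07, 0.13], [0.08, 0.03], [-0.19, 0.02]]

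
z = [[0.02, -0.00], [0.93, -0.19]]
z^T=[[0.02, 0.93], [-0.00, -0.19]]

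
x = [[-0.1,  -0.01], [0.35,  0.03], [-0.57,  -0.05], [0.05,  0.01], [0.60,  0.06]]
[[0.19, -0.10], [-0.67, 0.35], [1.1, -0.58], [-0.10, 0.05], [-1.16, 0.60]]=x @ [[-1.85, 1.08], [-0.84, -0.77]]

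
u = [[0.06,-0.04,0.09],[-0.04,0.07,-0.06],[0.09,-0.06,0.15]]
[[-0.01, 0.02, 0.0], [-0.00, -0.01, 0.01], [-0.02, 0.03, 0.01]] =u @ [[-0.14, -0.09, -0.06], [-0.28, 0.13, 0.18], [-0.19, 0.33, 0.16]]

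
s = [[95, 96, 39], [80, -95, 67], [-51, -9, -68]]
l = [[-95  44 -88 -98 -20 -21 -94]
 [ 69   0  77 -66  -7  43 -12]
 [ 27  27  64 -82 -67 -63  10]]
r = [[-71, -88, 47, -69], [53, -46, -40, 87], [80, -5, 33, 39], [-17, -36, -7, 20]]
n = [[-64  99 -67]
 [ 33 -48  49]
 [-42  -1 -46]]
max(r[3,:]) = 20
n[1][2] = 49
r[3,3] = 20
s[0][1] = 96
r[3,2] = -7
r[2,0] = 80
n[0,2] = -67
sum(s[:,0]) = 124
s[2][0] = -51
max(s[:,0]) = 95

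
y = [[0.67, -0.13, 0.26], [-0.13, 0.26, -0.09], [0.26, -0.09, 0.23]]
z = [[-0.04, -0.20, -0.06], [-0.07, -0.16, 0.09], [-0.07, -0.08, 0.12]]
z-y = [[-0.71, -0.07, -0.32], [0.06, -0.42, 0.18], [-0.33, 0.01, -0.11]]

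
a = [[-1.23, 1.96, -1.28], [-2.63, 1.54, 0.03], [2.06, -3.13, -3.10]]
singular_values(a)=[5.58, 2.76, 1.08]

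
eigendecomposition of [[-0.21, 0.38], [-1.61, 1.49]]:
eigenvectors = [[-0.59, -0.31], [-0.81, -0.95]]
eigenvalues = [0.31, 0.97]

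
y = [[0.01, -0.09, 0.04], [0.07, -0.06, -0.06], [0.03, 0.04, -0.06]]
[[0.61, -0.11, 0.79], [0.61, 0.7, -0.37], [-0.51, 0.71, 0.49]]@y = [[0.02, -0.02, -0.02], [0.04, -0.11, 0.0], [0.06, 0.02, -0.09]]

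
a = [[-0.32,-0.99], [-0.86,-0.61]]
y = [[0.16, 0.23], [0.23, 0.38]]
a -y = [[-0.48,-1.22],  [-1.09,-0.99]]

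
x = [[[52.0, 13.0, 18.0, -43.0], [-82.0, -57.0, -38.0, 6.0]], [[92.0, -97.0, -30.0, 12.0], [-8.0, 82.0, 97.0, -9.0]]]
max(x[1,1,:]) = 97.0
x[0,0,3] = -43.0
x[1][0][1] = -97.0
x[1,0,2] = -30.0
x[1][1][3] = -9.0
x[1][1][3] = -9.0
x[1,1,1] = 82.0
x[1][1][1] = 82.0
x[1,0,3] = 12.0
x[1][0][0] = 92.0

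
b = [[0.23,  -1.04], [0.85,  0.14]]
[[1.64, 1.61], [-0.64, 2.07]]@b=[[1.75, -1.48],[1.61, 0.96]]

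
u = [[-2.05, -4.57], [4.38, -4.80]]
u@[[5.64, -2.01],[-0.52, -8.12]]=[[-9.19, 41.23], [27.2, 30.17]]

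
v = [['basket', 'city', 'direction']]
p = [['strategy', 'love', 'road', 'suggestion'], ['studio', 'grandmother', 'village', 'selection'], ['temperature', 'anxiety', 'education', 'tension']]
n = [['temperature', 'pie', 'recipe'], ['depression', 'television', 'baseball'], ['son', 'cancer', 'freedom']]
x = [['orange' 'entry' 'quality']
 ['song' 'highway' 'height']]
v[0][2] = 'direction'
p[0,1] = 'love'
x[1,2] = 'height'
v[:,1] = ['city']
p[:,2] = ['road', 'village', 'education']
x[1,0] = 'song'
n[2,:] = ['son', 'cancer', 'freedom']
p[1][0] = 'studio'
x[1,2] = 'height'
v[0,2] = 'direction'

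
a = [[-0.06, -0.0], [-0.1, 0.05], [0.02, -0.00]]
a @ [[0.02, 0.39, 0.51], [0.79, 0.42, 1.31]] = [[-0.00, -0.02, -0.03], [0.04, -0.02, 0.01], [0.00, 0.01, 0.01]]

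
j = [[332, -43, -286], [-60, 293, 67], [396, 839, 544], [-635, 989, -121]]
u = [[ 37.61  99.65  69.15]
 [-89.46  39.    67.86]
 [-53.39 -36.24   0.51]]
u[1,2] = 67.86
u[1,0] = -89.46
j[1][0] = -60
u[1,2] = 67.86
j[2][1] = 839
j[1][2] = 67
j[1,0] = -60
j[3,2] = -121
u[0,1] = 99.65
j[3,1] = 989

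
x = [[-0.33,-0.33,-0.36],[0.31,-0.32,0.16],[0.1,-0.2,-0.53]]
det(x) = -0.12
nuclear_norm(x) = 1.55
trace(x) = -1.18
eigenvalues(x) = [(-0.42+0.4j), (-0.42-0.4j), (-0.35+0j)]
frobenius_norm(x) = 0.95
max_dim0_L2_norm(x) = 0.66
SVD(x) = [[-0.72, 0.17, -0.67], [0.09, -0.93, -0.34], [-0.68, -0.31, 0.66]] @ diag([0.7524222017354096, 0.4873648883341722, 0.3142233217866848]) @ [[0.27, 0.46, 0.85], [-0.78, 0.62, -0.1], [0.57, 0.63, -0.52]]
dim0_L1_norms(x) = [0.74, 0.85, 1.05]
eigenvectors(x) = [[(0.66+0j), 0.66-0.00j, -0.27+0.00j],[-0.22-0.60j, -0.22+0.60j, (-0.72+0j)],[(0.35-0.17j), 0.35+0.17j, 0.64+0.00j]]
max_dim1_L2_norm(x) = 0.59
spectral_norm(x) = 0.75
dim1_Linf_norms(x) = [0.36, 0.32, 0.53]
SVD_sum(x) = [[-0.14, -0.25, -0.46], [0.02, 0.03, 0.06], [-0.14, -0.24, -0.44]] + [[-0.07,  0.05,  -0.01], [0.35,  -0.28,  0.04], [0.12,  -0.09,  0.01]] + [[-0.12, -0.13, 0.11], [-0.06, -0.07, 0.06], [0.12, 0.13, -0.11]]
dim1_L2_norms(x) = [0.59, 0.47, 0.58]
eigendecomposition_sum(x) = [[(-0.14+0.2j), (-0.15-0.19j), (-0.23-0.13j)], [0.23+0.06j, (-0.12+0.2j), (-0.04+0.25j)], [-0.02+0.15j, (-0.13-0.06j), (-0.15-0.01j)]] + [[(-0.14-0.2j),(-0.15+0.19j),-0.23+0.13j],[(0.23-0.06j),-0.12-0.20j,-0.04-0.25j],[-0.02-0.15j,-0.13+0.06j,(-0.15+0.01j)]] + [[-0.06-0.00j, -0.03-0.00j, (0.09-0j)], [(-0.16-0j), (-0.07-0j), 0.25-0.00j], [(0.14+0j), 0.06+0.00j, (-0.22+0j)]]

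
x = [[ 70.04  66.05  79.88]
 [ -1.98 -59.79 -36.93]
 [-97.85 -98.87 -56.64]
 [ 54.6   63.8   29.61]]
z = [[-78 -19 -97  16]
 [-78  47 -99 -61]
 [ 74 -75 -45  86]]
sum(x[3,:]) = 148.01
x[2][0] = -97.85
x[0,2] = 79.88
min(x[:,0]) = -97.85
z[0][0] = -78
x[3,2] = 29.61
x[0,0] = 70.04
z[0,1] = -19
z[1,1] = 47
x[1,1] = -59.79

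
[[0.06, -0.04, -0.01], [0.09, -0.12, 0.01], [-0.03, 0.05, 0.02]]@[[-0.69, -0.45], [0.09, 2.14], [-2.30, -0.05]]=[[-0.02, -0.11], [-0.1, -0.3], [-0.02, 0.12]]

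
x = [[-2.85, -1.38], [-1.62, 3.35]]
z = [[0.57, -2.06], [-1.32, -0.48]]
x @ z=[[0.20,6.53], [-5.35,1.73]]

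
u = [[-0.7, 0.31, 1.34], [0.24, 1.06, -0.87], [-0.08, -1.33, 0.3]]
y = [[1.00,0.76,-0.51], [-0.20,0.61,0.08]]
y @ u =[[-0.48, 1.79, 0.53], [0.28, 0.48, -0.77]]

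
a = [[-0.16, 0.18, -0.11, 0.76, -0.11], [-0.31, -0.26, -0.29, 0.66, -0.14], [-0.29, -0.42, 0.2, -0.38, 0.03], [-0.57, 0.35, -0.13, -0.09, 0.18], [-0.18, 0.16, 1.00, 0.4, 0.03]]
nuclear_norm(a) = 3.66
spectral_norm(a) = 1.21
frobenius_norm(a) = 1.88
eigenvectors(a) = [[-0.00-0.14j, -0.00+0.14j, -0.24-0.11j, (-0.24+0.11j), -0.04+0.00j], [(-0.09-0.05j), -0.09+0.05j, 0.20-0.30j, 0.20+0.30j, 0.59+0.00j], [0.21+0.22j, (0.21-0.22j), 0.20-0.23j, 0.20+0.23j, (0.3+0j)], [(0.22-0.05j), (0.22+0.05j), (-0.06-0.05j), (-0.06+0.05j), (-0.19+0j)], [0.91+0.00j, (0.91-0j), -0.84+0.00j, (-0.84-0j), (-0.73+0j)]]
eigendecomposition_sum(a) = [[(-0.13+0.06j), (0.13-0j), -0.13-0.03j, 0.13+0.03j, 0.03-0.03j],[-0.02+0.11j, 0.05-0.09j, (-0.07+0.07j), (0.07-0.07j), -0.01-0.03j],[0.13-0.30j, (-0.21+0.21j), (0.26-0.15j), (-0.25+0.15j), (-0.01+0.09j)],[-0.14-0.20j, 0.05+0.22j, 0.01-0.23j, (-0.01+0.22j), 0.05+0.04j],[(-0.38-0.91j), (0.01+0.9j), 0.21-0.89j, -0.21+0.86j, 0.17+0.19j]] + [[(-0.13-0.06j), (0.13+0j), -0.13+0.03j, 0.13-0.03j, 0.03+0.03j],  [(-0.02-0.11j), 0.05+0.09j, -0.07-0.07j, 0.07+0.07j, (-0.01+0.03j)],  [0.13+0.30j, -0.21-0.21j, (0.26+0.15j), -0.25-0.15j, -0.01-0.09j],  [-0.14+0.20j, 0.05-0.22j, 0.01+0.23j, (-0.01-0.22j), 0.05-0.04j],  [(-0.38+0.91j), (0.01-0.9j), 0.21+0.89j, (-0.21-0.86j), 0.17-0.19j]] + [[(0.09+0.41j),(-0.08-0.17j),0.10+0.23j,(0.28+0.03j),(-0.1-0.07j)],[(-0.57+0.03j),(0.24-0.07j),-0.33+0.09j,-0.09+0.37j,(0.12-0.12j)],[-0.49-0.03j,0.21-0.03j,-0.29+0.04j,(-0.12+0.3j),0.11-0.09j],[-0.01+0.12j,-0.01-0.05j,(0.01+0.07j),(0.07+0.03j),(-0.02-0.03j)],[(0.82+1.07j),(-0.45-0.38j),0.60+0.52j,(0.85-0.3j),(-0.39-0.08j)]] + [[0.09-0.41j, -0.08+0.17j, 0.10-0.23j, (0.28-0.03j), (-0.1+0.07j)],[-0.57-0.03j, 0.24+0.07j, (-0.33-0.09j), (-0.09-0.37j), (0.12+0.12j)],[-0.49+0.03j, 0.21+0.03j, -0.29-0.04j, -0.12-0.30j, 0.11+0.09j],[(-0.01-0.12j), (-0.01+0.05j), (0.01-0.07j), 0.07-0.03j, -0.02+0.03j],[0.82-1.07j, (-0.45+0.38j), (0.6-0.52j), (0.85+0.3j), (-0.39+0.08j)]] + [[(-0.06+0j), (0.06-0j), -0.04+0.00j, (-0.05+0j), 0.03-0.00j], [0.86-0.00j, (-0.84+0j), (0.5-0j), (0.71-0j), (-0.37+0j)], [(0.44-0j), -0.43+0.00j, 0.26-0.00j, (0.36-0j), -0.19+0.00j], [(-0.27+0j), 0.27-0.00j, -0.16+0.00j, (-0.23+0j), (0.12-0j)], [-1.07+0.00j, (1.03-0j), (-0.62+0j), (-0.88+0j), 0.45-0.00j]]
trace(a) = -0.28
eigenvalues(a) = [(0.34+0.23j), (0.34-0.23j), (-0.27+0.33j), (-0.27-0.33j), (-0.42+0j)]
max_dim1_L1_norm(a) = 1.77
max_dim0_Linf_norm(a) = 1.0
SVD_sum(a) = [[-0.19, 0.12, 0.19, 0.68, -0.07], [-0.15, 0.1, 0.15, 0.53, -0.05], [0.08, -0.05, -0.07, -0.27, 0.03], [-0.02, 0.01, 0.02, 0.07, -0.01], [-0.18, 0.12, 0.18, 0.63, -0.07]] + [[-0.00,-0.02,-0.30,0.08,-0.03], [-0.00,-0.03,-0.46,0.13,-0.05], [0.00,0.02,0.26,-0.07,0.03], [-0.00,-0.00,-0.05,0.02,-0.01], [0.00,0.06,0.82,-0.23,0.09]] + [[0.02,-0.0,0.00,0.00,-0.0], [-0.06,0.01,-0.01,-0.02,0.02], [-0.24,0.05,-0.03,-0.06,0.06], [-0.61,0.13,-0.07,-0.16,0.15], [0.00,-0.0,0.0,0.0,-0.0]] + [[0.02, 0.08, -0.01, -0.00, 0.01], [-0.1, -0.34, 0.03, 0.02, -0.06], [-0.13, -0.44, 0.05, 0.02, -0.08], [0.06, 0.21, -0.02, -0.01, 0.04], [-0.00, -0.01, 0.0, 0.00, -0.00]] + [[-0.0,  0.00,  0.0,  -0.0,  -0.02], [0.0,  -0.0,  -0.00,  0.00,  0.01], [-0.0,  0.00,  0.0,  -0.0,  -0.01], [0.00,  -0.00,  -0.0,  0.00,  0.00], [0.0,  -0.00,  -0.00,  0.0,  0.00]]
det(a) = -0.01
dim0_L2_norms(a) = [0.75, 0.65, 1.07, 1.15, 0.26]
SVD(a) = [[0.62, -0.29, -0.02, -0.13, -0.72], [0.48, -0.45, 0.1, 0.56, 0.49], [-0.24, 0.25, 0.36, 0.74, -0.45], [0.06, -0.05, 0.93, -0.35, 0.11], [0.57, 0.8, -0.00, 0.02, 0.17]] @ diag([1.2079823955950746, 1.0721222964153168, 0.720566900146401, 0.6355469484098978, 0.022265045290862224]) @ [[-0.26,0.17,0.26,0.91,-0.09], [0.0,0.07,0.95,-0.27,0.11], [-0.91,0.2,-0.11,-0.24,0.23], [-0.27,-0.94,0.1,0.05,-0.16], [0.15,-0.20,-0.04,0.19,0.95]]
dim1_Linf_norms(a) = [0.76, 0.66, 0.42, 0.57, 1.0]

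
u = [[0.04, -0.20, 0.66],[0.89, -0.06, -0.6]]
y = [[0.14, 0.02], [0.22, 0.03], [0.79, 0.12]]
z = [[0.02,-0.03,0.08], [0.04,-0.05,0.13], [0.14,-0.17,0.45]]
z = y @ u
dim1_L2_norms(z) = [0.09, 0.14, 0.5]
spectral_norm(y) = 0.84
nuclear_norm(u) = 1.72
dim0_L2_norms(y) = [0.83, 0.13]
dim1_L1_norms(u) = [0.9, 1.55]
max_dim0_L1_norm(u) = 1.26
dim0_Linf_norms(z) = [0.14, 0.17, 0.45]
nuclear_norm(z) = 0.53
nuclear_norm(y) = 0.84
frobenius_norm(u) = 1.28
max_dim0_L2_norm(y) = 0.83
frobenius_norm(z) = 0.53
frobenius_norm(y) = 0.84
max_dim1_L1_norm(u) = 1.55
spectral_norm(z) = 0.53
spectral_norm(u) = 1.14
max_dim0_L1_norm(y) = 1.15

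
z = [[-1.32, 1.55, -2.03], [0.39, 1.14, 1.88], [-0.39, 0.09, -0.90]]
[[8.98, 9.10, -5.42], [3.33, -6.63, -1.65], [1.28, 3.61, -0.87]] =z@[[-1.02,-1.36,-4.18],[4.19,0.26,-3.94],[-0.56,-3.4,2.38]]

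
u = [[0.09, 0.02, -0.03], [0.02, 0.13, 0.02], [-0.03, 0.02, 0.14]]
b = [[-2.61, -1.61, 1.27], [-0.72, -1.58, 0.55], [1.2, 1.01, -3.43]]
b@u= [[-0.31, -0.24, 0.22],  [-0.11, -0.21, 0.07],  [0.23, 0.09, -0.5]]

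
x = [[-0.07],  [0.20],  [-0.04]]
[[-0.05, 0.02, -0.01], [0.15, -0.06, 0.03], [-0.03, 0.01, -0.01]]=x @ [[0.76, -0.32, 0.16]]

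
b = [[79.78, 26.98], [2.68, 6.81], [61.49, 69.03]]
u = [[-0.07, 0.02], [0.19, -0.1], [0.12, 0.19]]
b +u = [[79.71, 27.00], [2.87, 6.71], [61.61, 69.22]]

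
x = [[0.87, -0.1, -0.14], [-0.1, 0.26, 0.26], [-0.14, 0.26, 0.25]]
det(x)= -0.003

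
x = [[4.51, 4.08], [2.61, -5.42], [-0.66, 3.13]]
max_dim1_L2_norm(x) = 6.08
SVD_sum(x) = [[0.34,4.4], [-0.4,-5.19], [0.24,3.06]] + [[4.17, -0.32], [3.01, -0.23], [-0.90, 0.07]]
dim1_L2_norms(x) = [6.08, 6.02, 3.2]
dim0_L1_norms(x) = [7.78, 12.63]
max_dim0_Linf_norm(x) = 5.42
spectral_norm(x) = 7.48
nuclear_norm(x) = 12.72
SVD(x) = [[0.59, 0.8], [-0.7, 0.58], [0.41, -0.17]] @ diag([7.482538890431477, 5.2363261694799395]) @ [[0.08, 1.00],[1.00, -0.08]]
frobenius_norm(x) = 9.13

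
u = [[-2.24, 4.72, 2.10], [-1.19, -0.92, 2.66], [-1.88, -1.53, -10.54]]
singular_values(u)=[11.35, 5.02, 1.99]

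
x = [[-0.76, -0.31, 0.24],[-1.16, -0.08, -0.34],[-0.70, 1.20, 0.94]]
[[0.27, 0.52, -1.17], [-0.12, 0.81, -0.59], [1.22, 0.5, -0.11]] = x@[[-0.17, -0.70, 0.74], [0.22, 0.02, 1.16], [0.89, -0.01, -1.05]]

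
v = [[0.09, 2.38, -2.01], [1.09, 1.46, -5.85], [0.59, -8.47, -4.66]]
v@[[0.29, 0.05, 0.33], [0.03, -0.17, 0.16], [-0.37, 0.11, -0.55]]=[[0.84, -0.62, 1.52], [2.52, -0.84, 3.81], [1.64, 0.96, 1.40]]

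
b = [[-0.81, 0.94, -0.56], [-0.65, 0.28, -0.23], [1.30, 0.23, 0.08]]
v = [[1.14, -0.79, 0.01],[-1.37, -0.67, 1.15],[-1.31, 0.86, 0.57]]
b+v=[[0.33, 0.15, -0.55], [-2.02, -0.39, 0.92], [-0.01, 1.09, 0.65]]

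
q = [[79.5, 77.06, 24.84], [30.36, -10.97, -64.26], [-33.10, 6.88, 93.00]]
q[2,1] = 6.88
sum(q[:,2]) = 53.58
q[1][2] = -64.26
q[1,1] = -10.97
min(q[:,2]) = -64.26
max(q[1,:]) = 30.36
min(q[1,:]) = -64.26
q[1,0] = 30.36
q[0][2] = 24.84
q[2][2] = 93.0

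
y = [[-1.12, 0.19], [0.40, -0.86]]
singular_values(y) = [1.32, 0.67]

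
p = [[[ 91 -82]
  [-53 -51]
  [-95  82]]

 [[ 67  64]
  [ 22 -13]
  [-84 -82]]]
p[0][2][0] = -95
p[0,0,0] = 91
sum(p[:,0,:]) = 140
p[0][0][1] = -82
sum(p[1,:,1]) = -31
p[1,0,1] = 64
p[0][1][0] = -53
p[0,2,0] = -95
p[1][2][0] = -84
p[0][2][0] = -95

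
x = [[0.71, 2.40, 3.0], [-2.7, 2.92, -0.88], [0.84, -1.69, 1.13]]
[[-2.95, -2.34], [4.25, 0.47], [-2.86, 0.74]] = x@[[-0.56, -1.21], [0.55, -0.89], [-1.29, 0.22]]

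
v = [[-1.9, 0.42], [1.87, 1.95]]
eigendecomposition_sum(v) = [[-2.00,0.21], [0.92,-0.10]] + [[0.10,0.21], [0.95,2.05]]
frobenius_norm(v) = 3.33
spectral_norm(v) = 2.97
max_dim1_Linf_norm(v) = 1.95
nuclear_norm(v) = 4.48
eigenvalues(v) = [-2.09, 2.14]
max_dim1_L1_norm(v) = 3.82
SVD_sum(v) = [[-1.22, -0.72], [2.24, 1.33]] + [[-0.68, 1.14], [-0.37, 0.62]]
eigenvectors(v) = [[-0.91,-0.1], [0.42,-0.99]]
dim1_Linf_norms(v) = [1.9, 1.95]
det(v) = -4.49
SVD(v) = [[-0.48, 0.88], [0.88, 0.48]] @ diag([2.965218842817753, 1.514357029963062]) @ [[0.86, 0.51], [-0.51, 0.86]]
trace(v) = 0.05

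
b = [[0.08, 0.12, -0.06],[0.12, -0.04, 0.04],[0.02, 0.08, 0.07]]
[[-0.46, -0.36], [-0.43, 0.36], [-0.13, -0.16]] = b@[[-4.02,1.47], [-0.99,-3.37], [0.37,1.17]]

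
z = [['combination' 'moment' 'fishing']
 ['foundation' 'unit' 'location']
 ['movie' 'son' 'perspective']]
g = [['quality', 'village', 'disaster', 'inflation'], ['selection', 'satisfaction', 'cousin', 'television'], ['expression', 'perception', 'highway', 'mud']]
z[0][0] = 'combination'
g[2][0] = 'expression'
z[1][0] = 'foundation'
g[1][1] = 'satisfaction'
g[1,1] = 'satisfaction'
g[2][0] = 'expression'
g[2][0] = 'expression'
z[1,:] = ['foundation', 'unit', 'location']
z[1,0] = 'foundation'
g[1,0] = 'selection'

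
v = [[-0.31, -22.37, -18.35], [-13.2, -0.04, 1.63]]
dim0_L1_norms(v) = [13.51, 22.41, 19.98]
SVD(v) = [[-1.0, 0.04], [0.04, 1.00]] @ diag([28.951250085860018, 13.26495829115154]) @ [[-0.01, 0.77, 0.64], [-1.00, -0.07, 0.07]]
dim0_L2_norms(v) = [13.2, 22.37, 18.42]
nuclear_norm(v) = 42.22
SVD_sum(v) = [[0.19, -22.34, -18.39], [-0.01, 0.84, 0.69]] + [[-0.5, -0.03, 0.04],[-13.19, -0.88, 0.94]]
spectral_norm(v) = 28.95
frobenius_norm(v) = 31.85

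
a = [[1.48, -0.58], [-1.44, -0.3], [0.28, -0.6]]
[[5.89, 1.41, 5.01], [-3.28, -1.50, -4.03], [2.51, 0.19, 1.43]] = a@[[2.87, 1.01, 3.0], [-2.84, 0.15, -0.98]]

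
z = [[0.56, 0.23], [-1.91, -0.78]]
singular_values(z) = [2.15, 0.0]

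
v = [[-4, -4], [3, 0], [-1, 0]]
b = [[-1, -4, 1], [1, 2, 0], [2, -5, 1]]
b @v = [[-9, 4], [2, -4], [-24, -8]]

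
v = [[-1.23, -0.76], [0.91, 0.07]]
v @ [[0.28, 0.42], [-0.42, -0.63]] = [[-0.03, -0.04], [0.23, 0.34]]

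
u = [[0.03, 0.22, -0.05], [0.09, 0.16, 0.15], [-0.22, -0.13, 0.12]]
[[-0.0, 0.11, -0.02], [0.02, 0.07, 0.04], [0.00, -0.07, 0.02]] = u @ [[0.03, 0.01, 0.09], [0.01, 0.47, -0.06], [0.09, -0.06, 0.26]]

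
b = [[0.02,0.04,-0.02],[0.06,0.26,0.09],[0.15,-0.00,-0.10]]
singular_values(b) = [0.28, 0.18, 0.02]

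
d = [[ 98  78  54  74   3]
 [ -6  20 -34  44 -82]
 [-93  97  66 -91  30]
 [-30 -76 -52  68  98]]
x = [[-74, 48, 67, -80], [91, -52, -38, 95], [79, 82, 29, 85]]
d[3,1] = -76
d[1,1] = 20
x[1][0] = 91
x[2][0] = 79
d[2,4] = 30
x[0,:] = [-74, 48, 67, -80]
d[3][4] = 98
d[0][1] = 78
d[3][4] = 98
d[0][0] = 98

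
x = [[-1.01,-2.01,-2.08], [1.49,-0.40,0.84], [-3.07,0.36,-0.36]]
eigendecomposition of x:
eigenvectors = [[0.57+0.00j, (0.24-0.12j), 0.24+0.12j],  [0.07+0.00j, (-0.66-0.1j), (-0.66+0.1j)],  [-0.82+0.00j, 0.70+0.00j, 0.70-0.00j]]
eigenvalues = [(1.73+0j), (-1.75+0.47j), (-1.75-0.47j)]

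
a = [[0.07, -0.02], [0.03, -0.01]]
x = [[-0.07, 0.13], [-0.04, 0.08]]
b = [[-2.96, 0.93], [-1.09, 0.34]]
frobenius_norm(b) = 3.31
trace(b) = -2.62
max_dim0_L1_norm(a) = 0.1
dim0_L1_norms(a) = [0.1, 0.03]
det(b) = 0.01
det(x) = -0.00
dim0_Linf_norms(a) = [0.07, 0.02]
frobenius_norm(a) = 0.08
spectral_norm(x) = 0.17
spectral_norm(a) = 0.08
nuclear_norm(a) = 0.08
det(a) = -0.00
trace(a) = 0.06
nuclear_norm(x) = 0.17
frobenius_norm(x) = 0.17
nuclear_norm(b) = 3.31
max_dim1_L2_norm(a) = 0.07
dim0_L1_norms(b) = [4.05, 1.27]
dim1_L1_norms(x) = [0.2, 0.12]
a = x @ b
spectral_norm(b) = 3.31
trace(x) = 0.01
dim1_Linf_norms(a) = [0.07, 0.03]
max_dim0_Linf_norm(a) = 0.07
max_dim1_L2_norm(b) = 3.1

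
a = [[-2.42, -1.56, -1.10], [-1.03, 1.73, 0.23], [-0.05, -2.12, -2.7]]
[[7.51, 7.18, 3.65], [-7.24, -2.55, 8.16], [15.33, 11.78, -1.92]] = a@[[0.49, -0.59, -2.8],[-3.5, -1.39, 3.29],[-2.94, -3.26, -1.82]]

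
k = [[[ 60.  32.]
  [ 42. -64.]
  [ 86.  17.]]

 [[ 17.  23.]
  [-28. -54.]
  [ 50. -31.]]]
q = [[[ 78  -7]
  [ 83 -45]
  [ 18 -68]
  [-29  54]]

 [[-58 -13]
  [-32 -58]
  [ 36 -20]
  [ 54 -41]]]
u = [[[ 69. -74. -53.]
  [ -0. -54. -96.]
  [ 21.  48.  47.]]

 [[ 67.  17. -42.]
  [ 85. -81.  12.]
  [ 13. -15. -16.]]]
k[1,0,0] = 17.0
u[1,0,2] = -42.0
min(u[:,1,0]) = -0.0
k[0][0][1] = 32.0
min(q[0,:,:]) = -68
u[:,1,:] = [[-0.0, -54.0, -96.0], [85.0, -81.0, 12.0]]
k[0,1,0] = 42.0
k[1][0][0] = 17.0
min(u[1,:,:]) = -81.0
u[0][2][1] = 48.0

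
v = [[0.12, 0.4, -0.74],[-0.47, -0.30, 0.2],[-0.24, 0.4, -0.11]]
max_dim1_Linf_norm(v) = 0.74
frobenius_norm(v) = 1.14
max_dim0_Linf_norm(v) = 0.74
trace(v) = -0.29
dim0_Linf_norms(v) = [0.47, 0.4, 0.74]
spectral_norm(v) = 0.98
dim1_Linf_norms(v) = [0.74, 0.47, 0.4]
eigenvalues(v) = [(0.49+0j), (-0.39+0.38j), (-0.39-0.38j)]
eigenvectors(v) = [[(-0.62+0j),(0.67+0j),(0.67-0j)], [0.52+0.00j,(0.1+0.53j),0.10-0.53j], [0.59+0.00j,0.51-0.06j,(0.51+0.06j)]]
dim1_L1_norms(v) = [1.26, 0.97, 0.75]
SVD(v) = [[-0.85, -0.16, -0.51],[0.46, -0.69, -0.56],[-0.26, -0.71, 0.66]] @ diag([0.9820559593091623, 0.4979442291557149, 0.3003625100372574]) @ [[-0.26, -0.59, 0.76], [0.95, -0.28, 0.11], [0.15, 0.76, 0.64]]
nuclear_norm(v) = 1.78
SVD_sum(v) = [[0.22, 0.49, -0.63], [-0.12, -0.27, 0.34], [0.07, 0.15, -0.20]] + [[-0.07,0.02,-0.01],[-0.33,0.1,-0.04],[-0.34,0.1,-0.04]] + [[-0.02, -0.12, -0.1], [-0.02, -0.13, -0.11], [0.03, 0.15, 0.13]]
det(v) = 0.15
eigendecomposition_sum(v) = [[(0.21+0j), (-0.03+0j), (-0.27-0j)], [(-0.18+0j), 0.02-0.00j, (0.22+0j)], [-0.20+0.00j, 0.03-0.00j, 0.26+0.00j]] + [[(-0.05+0.18j), (0.21+0.24j), -0.24-0.03j],[-0.15-0.01j, (-0.16+0.21j), -0.01-0.19j],[-0.02+0.14j, (0.19+0.17j), -0.18-0.00j]] + [[(-0.05-0.18j),0.21-0.24j,(-0.24+0.03j)],[(-0.15+0.01j),(-0.16-0.21j),-0.01+0.19j],[(-0.02-0.14j),0.19-0.17j,(-0.18+0j)]]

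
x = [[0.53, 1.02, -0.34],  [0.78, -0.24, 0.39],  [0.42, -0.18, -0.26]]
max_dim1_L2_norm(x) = 1.2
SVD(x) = [[-0.99,  0.15,  -0.08], [-0.11,  -0.92,  -0.37], [-0.13,  -0.36,  0.92]] @ diag([1.2074567762068704, 0.9574582267244656, 0.3958811408361795]) @ [[-0.55, -0.79, 0.27], [-0.82, 0.46, -0.33], [0.14, -0.40, -0.90]]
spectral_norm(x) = 1.21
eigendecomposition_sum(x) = [[0.75+0.00j, 0.57+0.00j, -0.02+0.00j], [0.48+0.00j, 0.37+0.00j, -0.02+0.00j], [0.17+0.00j, 0.13+0.00j, -0.01+0.00j]] + [[-0.11+0.02j, (0.23+0.05j), (-0.16-0.23j)], [0.15-0.03j, (-0.3-0.07j), 0.20+0.32j], [(0.13+0.11j), (-0.15-0.31j), (-0.13+0.4j)]] + [[(-0.11-0.02j), 0.23-0.05j, -0.16+0.23j], [(0.15+0.03j), (-0.3+0.07j), 0.20-0.32j], [(0.13-0.11j), (-0.15+0.31j), -0.13-0.40j]]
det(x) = 0.46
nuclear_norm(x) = 2.56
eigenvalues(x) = [(1.11+0j), (-0.54+0.35j), (-0.54-0.35j)]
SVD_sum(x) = [[0.65, 0.94, -0.32],[0.07, 0.11, -0.04],[0.09, 0.13, -0.04]] + [[-0.12,0.07,-0.05], [0.73,-0.41,0.29], [0.28,-0.16,0.11]] + [[-0.0,0.01,0.03], [-0.02,0.06,0.13], [0.05,-0.15,-0.33]]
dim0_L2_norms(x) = [1.03, 1.06, 0.58]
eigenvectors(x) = [[(0.83+0j), (0.27-0.35j), 0.27+0.35j], [(0.53+0j), (-0.39+0.46j), -0.39-0.46j], [0.18+0.00j, (-0.66+0j), -0.66-0.00j]]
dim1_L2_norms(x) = [1.2, 0.9, 0.53]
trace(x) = 0.03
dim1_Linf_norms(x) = [1.02, 0.78, 0.42]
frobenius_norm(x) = 1.59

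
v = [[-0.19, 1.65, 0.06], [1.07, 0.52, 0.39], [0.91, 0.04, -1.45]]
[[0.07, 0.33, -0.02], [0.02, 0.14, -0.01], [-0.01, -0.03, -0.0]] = v@[[0.00, 0.02, -0.00], [0.04, 0.2, -0.01], [0.01, 0.04, -0.0]]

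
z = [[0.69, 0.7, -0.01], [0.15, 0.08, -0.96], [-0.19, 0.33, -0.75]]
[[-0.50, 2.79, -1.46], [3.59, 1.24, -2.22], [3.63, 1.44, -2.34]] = z @ [[-1.79, 1.04, 0.10], [1.0, 2.95, -2.15], [-3.94, -0.88, 2.15]]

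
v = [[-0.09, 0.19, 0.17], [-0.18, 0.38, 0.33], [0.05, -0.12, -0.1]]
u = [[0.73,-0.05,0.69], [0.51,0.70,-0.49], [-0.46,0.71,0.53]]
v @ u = [[-0.05, 0.26, -0.07], [-0.09, 0.51, -0.14], [0.02, -0.16, 0.04]]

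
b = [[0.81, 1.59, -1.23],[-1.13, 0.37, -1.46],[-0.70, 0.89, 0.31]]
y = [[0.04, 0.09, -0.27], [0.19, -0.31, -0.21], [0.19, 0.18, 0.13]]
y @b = [[0.12, -0.14, -0.26], [0.65, 0.0, 0.15], [-0.14, 0.48, -0.46]]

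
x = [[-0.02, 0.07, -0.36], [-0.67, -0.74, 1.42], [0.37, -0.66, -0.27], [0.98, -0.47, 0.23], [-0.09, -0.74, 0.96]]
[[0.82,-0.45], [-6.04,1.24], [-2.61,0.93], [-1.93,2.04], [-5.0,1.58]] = x @ [[0.7, 1.36], [4.90, -1.04], [-1.37, 0.97]]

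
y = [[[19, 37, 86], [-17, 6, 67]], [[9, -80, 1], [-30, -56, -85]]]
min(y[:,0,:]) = -80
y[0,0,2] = 86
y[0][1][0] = -17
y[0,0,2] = 86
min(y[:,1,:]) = -85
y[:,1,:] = [[-17, 6, 67], [-30, -56, -85]]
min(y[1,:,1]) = -80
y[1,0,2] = 1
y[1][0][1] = -80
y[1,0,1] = -80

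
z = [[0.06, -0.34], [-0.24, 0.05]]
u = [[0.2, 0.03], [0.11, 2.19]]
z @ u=[[-0.03, -0.74], [-0.04, 0.1]]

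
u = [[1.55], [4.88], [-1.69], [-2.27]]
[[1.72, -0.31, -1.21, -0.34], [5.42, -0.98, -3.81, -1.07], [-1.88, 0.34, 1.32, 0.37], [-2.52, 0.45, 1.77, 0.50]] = u @[[1.11, -0.20, -0.78, -0.22]]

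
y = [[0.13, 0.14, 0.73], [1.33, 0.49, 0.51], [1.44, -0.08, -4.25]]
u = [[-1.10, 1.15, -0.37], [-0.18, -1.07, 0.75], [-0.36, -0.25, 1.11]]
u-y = [[-1.23, 1.01, -1.10], [-1.51, -1.56, 0.24], [-1.8, -0.17, 5.36]]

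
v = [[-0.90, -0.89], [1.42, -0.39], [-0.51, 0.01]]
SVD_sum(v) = [[-0.99,-0.11], [1.36,0.15], [-0.50,-0.06]] + [[0.09, -0.78], [0.06, -0.54], [-0.01, 0.07]]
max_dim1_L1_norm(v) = 1.81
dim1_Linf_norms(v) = [0.9, 1.42, 0.51]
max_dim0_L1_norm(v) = 2.83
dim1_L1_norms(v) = [1.79, 1.81, 0.52]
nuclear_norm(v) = 2.72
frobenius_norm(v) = 2.01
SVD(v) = [[-0.56, -0.82], [0.78, -0.57], [-0.29, 0.07]] @ diag([1.764516942105035, 0.9577473367356846]) @ [[0.99, 0.11], [-0.11, 0.99]]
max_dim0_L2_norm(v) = 1.76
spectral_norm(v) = 1.76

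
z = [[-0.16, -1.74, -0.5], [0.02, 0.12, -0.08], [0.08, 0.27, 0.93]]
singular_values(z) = [1.91, 0.79, 0.02]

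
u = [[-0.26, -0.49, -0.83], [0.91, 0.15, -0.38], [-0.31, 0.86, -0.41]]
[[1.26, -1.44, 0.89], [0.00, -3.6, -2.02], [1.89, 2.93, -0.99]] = u @ [[-0.92, -3.83, -1.78], [1.0, 2.67, -1.59], [-1.82, 1.36, 0.42]]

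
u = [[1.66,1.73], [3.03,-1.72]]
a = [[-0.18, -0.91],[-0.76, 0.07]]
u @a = [[-1.61, -1.39], [0.76, -2.88]]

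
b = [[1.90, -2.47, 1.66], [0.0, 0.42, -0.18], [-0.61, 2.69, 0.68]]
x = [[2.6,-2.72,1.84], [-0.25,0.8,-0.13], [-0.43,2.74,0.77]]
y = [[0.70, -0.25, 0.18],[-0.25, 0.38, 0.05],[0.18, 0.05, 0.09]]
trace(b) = 3.00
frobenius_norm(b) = 4.55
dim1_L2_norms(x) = [4.19, 0.85, 2.88]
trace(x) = 4.17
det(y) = -0.00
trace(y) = 1.17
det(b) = 1.62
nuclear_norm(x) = 6.93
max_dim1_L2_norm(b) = 3.53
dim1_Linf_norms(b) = [2.47, 0.42, 2.69]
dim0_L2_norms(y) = [0.76, 0.46, 0.21]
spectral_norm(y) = 0.86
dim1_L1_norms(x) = [7.16, 1.18, 3.94]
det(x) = 1.22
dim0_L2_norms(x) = [2.65, 3.94, 2.0]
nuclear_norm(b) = 6.19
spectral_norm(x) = 4.70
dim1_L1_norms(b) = [6.03, 0.6, 3.98]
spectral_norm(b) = 4.18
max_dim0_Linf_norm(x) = 2.74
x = y + b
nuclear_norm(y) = 1.17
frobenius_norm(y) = 0.92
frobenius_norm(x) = 5.15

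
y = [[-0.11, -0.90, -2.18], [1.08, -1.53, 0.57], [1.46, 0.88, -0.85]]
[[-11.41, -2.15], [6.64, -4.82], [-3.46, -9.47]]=y@ [[1.58, -5.54], [-1.13, -0.25], [5.62, 1.37]]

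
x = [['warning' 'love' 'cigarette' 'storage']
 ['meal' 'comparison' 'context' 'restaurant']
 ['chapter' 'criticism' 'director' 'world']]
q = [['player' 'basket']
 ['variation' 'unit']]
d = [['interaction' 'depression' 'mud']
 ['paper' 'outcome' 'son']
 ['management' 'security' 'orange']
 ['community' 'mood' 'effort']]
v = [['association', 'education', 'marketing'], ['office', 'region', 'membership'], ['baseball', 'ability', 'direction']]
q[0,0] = 'player'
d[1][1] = 'outcome'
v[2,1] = 'ability'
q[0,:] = ['player', 'basket']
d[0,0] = 'interaction'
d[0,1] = 'depression'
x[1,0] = 'meal'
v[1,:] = ['office', 'region', 'membership']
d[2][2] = 'orange'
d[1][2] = 'son'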